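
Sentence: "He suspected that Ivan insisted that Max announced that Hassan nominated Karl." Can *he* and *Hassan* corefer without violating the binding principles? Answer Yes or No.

*Hassan* is an R-expression; Principle C requires it to be free (not bound by any c-commanding expression).
— he: subject of the matrix clause; the pronoun c-commands the R-expression — coreference blocked (Principle C).

No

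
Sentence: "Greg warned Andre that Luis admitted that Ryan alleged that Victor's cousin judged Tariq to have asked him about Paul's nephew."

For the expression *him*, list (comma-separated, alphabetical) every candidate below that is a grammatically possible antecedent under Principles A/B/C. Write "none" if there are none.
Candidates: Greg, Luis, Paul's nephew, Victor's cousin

*him* is a pronoun; Principle B requires it to be free in its binding domain — the clause headed by 'asked'.
— Greg: subject of the matrix clause; c-commands the pronoun but lies outside its binding domain — allowed.
— Luis: subject of the clause headed by 'admitted'; c-commands the pronoun but lies outside its binding domain — allowed.
— Paul's nephew: second object of the clause headed by 'asked'; is c-commanded by the pronoun; coreference would bind this R-expression — blocked (Principle C).
— Victor's cousin: subject of the clause headed by 'judged'; c-commands the pronoun but lies outside its binding domain — allowed.

Greg, Luis, Victor's cousin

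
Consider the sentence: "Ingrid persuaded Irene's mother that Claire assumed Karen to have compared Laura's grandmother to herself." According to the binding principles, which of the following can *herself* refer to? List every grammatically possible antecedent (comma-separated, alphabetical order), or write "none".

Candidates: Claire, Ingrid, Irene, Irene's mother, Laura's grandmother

*herself* is a reflexive; Principle A requires it to be bound within its binding domain — the clause headed by 'compared'.
— Claire: subject of the clause headed by 'assumed'; c-commands the reflexive but lies outside its binding domain — cannot bind it (Principle A).
— Ingrid: subject of the matrix clause; c-commands the reflexive but lies outside its binding domain — cannot bind it (Principle A).
— Irene: possessor inside the object DP of the matrix clause; does not c-command the reflexive — cannot bind it (Principle A).
— Irene's mother: object of the matrix clause; c-commands the reflexive but lies outside its binding domain — cannot bind it (Principle A).
— Laura's grandmother: object of the clause headed by 'compared'; c-commands the reflexive within its binding domain — allowed (Principle A).

Laura's grandmother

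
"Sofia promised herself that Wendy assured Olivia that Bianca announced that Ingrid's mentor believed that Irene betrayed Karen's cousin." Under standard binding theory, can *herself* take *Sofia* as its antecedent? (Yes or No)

*herself* is a reflexive; Principle A requires it to be bound within its binding domain — the matrix clause.
— Sofia: subject of the matrix clause; c-commands the reflexive within its binding domain — allowed (Principle A).

Yes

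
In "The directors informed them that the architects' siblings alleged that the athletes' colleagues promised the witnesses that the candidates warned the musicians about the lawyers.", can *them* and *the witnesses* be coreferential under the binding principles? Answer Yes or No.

*the witnesses* is an R-expression; Principle C requires it to be free (not bound by any c-commanding expression).
— them: object of the matrix clause; the pronoun c-commands the R-expression — coreference blocked (Principle C).

No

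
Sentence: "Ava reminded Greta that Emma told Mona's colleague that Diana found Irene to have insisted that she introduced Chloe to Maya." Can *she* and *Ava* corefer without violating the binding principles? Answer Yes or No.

*Ava* is an R-expression; Principle C requires it to be free (not bound by any c-commanding expression).
— she: subject of the clause headed by 'introduced'; the pronoun does not c-command the R-expression — coreference allowed.

Yes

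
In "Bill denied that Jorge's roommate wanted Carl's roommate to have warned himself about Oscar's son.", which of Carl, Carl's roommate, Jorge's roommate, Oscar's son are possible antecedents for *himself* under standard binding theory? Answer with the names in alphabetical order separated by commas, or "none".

Carl's roommate

*himself* is a reflexive; Principle A requires it to be bound within its binding domain — the clause headed by 'warned'.
— Carl: possessor inside the subject DP of the clause headed by 'warned'; does not c-command the reflexive — cannot bind it (Principle A).
— Carl's roommate: subject of the clause headed by 'warned'; c-commands the reflexive within its binding domain — allowed (Principle A).
— Jorge's roommate: subject of the clause headed by 'wanted'; c-commands the reflexive but lies outside its binding domain — cannot bind it (Principle A).
— Oscar's son: second object of the clause headed by 'warned'; does not c-command the reflexive — cannot bind it (Principle A).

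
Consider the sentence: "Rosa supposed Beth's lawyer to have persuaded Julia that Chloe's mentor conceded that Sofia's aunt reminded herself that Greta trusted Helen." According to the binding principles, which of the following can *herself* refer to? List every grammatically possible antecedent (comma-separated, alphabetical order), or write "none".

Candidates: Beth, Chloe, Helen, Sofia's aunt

Sofia's aunt

*herself* is a reflexive; Principle A requires it to be bound within its binding domain — the clause headed by 'reminded'.
— Beth: possessor inside the subject DP of the clause headed by 'persuaded'; does not c-command the reflexive — cannot bind it (Principle A).
— Chloe: possessor inside the subject DP of the clause headed by 'conceded'; does not c-command the reflexive — cannot bind it (Principle A).
— Helen: object of the clause headed by 'trusted'; does not c-command the reflexive — cannot bind it (Principle A).
— Sofia's aunt: subject of the clause headed by 'reminded'; c-commands the reflexive within its binding domain — allowed (Principle A).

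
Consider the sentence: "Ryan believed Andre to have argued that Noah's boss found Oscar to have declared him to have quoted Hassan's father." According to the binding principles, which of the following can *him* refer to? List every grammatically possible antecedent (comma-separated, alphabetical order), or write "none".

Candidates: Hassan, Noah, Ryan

Noah, Ryan

*him* is a pronoun; Principle B requires it to be free in its binding domain — the clause headed by 'declared'.
— Hassan: possessor inside the object DP of the clause headed by 'quoted'; is c-commanded by the pronoun; coreference would bind this R-expression — blocked (Principle C).
— Noah: possessor inside the subject DP of the clause headed by 'found'; does not c-command the pronoun — Principle B does not apply; allowed.
— Ryan: subject of the matrix clause; c-commands the pronoun but lies outside its binding domain — allowed.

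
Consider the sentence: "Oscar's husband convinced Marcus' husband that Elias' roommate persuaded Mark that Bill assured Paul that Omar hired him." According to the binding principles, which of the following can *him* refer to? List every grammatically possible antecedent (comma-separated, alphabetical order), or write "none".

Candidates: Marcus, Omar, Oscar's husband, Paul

Marcus, Oscar's husband, Paul

*him* is a pronoun; Principle B requires it to be free in its binding domain — the clause headed by 'hired'.
— Marcus: possessor inside the object DP of the matrix clause; does not c-command the pronoun — Principle B does not apply; allowed.
— Omar: subject of the clause headed by 'hired'; c-commands the pronoun within its binding domain — blocked (Principle B).
— Oscar's husband: subject of the matrix clause; c-commands the pronoun but lies outside its binding domain — allowed.
— Paul: object of the clause headed by 'assured'; c-commands the pronoun but lies outside its binding domain — allowed.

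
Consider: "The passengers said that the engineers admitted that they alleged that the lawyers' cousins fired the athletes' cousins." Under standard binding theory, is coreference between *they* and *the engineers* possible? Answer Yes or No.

*the engineers* is an R-expression; Principle C requires it to be free (not bound by any c-commanding expression).
— they: subject of the clause headed by 'alleged'; the pronoun does not c-command the R-expression — coreference allowed.

Yes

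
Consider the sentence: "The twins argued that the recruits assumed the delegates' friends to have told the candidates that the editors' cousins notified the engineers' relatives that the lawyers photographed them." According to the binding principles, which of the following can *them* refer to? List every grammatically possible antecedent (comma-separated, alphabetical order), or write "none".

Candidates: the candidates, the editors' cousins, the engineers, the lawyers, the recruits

the candidates, the editors' cousins, the engineers, the recruits

*them* is a pronoun; Principle B requires it to be free in its binding domain — the clause headed by 'photographed'.
— the candidates: object of the clause headed by 'told'; c-commands the pronoun but lies outside its binding domain — allowed.
— the editors' cousins: subject of the clause headed by 'notified'; c-commands the pronoun but lies outside its binding domain — allowed.
— the engineers: possessor inside the object DP of the clause headed by 'notified'; does not c-command the pronoun — Principle B does not apply; allowed.
— the lawyers: subject of the clause headed by 'photographed'; c-commands the pronoun within its binding domain — blocked (Principle B).
— the recruits: subject of the clause headed by 'assumed'; c-commands the pronoun but lies outside its binding domain — allowed.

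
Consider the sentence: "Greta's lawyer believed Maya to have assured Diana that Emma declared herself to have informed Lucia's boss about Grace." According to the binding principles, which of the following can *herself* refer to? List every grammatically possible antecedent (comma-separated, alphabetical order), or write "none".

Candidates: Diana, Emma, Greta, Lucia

*herself* is a reflexive; Principle A requires it to be bound within its binding domain — the clause headed by 'declared'.
— Diana: object of the clause headed by 'assured'; c-commands the reflexive but lies outside its binding domain — cannot bind it (Principle A).
— Emma: subject of the clause headed by 'declared'; c-commands the reflexive within its binding domain — allowed (Principle A).
— Greta: possessor inside the subject DP of the matrix clause; does not c-command the reflexive — cannot bind it (Principle A).
— Lucia: possessor inside the object DP of the clause headed by 'informed'; does not c-command the reflexive — cannot bind it (Principle A).

Emma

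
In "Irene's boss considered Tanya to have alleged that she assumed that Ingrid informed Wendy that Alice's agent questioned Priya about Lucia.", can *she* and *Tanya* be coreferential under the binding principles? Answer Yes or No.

*Tanya* is an R-expression; Principle C requires it to be free (not bound by any c-commanding expression).
— she: subject of the clause headed by 'assumed'; the pronoun does not c-command the R-expression — coreference allowed.

Yes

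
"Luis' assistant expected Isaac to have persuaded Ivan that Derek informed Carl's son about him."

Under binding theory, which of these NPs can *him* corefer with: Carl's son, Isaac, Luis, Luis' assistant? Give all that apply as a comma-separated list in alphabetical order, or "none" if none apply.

Isaac, Luis, Luis' assistant

*him* is a pronoun; Principle B requires it to be free in its binding domain — the clause headed by 'informed'.
— Carl's son: object of the clause headed by 'informed'; c-commands the pronoun within its binding domain — blocked (Principle B).
— Isaac: subject of the clause headed by 'persuaded'; c-commands the pronoun but lies outside its binding domain — allowed.
— Luis: possessor inside the subject DP of the matrix clause; does not c-command the pronoun — Principle B does not apply; allowed.
— Luis' assistant: subject of the matrix clause; c-commands the pronoun but lies outside its binding domain — allowed.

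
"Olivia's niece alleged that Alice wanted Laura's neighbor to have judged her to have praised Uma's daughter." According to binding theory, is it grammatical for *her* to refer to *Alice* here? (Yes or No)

*Alice* is an R-expression; Principle C requires it to be free (not bound by any c-commanding expression).
— her: subject of the clause headed by 'praised'; the pronoun does not c-command the R-expression — coreference allowed.

Yes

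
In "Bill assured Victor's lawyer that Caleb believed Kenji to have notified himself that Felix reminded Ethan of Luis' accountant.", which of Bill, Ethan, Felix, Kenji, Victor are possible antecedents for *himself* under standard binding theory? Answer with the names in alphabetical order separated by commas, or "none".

*himself* is a reflexive; Principle A requires it to be bound within its binding domain — the clause headed by 'notified'.
— Bill: subject of the matrix clause; c-commands the reflexive but lies outside its binding domain — cannot bind it (Principle A).
— Ethan: object of the clause headed by 'reminded'; does not c-command the reflexive — cannot bind it (Principle A).
— Felix: subject of the clause headed by 'reminded'; does not c-command the reflexive — cannot bind it (Principle A).
— Kenji: subject of the clause headed by 'notified'; c-commands the reflexive within its binding domain — allowed (Principle A).
— Victor: possessor inside the object DP of the matrix clause; does not c-command the reflexive — cannot bind it (Principle A).

Kenji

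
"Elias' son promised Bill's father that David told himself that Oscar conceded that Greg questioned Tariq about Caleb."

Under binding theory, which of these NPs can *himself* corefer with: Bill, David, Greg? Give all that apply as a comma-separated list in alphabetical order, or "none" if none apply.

David

*himself* is a reflexive; Principle A requires it to be bound within its binding domain — the clause headed by 'told'.
— Bill: possessor inside the object DP of the matrix clause; does not c-command the reflexive — cannot bind it (Principle A).
— David: subject of the clause headed by 'told'; c-commands the reflexive within its binding domain — allowed (Principle A).
— Greg: subject of the clause headed by 'questioned'; does not c-command the reflexive — cannot bind it (Principle A).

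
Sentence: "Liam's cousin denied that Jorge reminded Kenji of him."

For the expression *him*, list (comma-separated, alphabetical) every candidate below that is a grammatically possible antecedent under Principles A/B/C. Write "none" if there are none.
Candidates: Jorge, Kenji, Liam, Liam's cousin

Liam, Liam's cousin

*him* is a pronoun; Principle B requires it to be free in its binding domain — the clause headed by 'reminded'.
— Jorge: subject of the clause headed by 'reminded'; c-commands the pronoun within its binding domain — blocked (Principle B).
— Kenji: object of the clause headed by 'reminded'; c-commands the pronoun within its binding domain — blocked (Principle B).
— Liam: possessor inside the subject DP of the matrix clause; does not c-command the pronoun — Principle B does not apply; allowed.
— Liam's cousin: subject of the matrix clause; c-commands the pronoun but lies outside its binding domain — allowed.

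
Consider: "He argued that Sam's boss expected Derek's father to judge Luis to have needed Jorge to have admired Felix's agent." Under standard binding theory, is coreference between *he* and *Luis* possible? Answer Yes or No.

No

*Luis* is an R-expression; Principle C requires it to be free (not bound by any c-commanding expression).
— he: subject of the matrix clause; the pronoun c-commands the R-expression — coreference blocked (Principle C).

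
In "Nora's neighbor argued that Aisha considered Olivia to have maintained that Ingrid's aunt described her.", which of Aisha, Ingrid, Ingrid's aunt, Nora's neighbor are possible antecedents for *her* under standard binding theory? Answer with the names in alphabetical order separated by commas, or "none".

*her* is a pronoun; Principle B requires it to be free in its binding domain — the clause headed by 'described'.
— Aisha: subject of the clause headed by 'considered'; c-commands the pronoun but lies outside its binding domain — allowed.
— Ingrid: possessor inside the subject DP of the clause headed by 'described'; does not c-command the pronoun — Principle B does not apply; allowed.
— Ingrid's aunt: subject of the clause headed by 'described'; c-commands the pronoun within its binding domain — blocked (Principle B).
— Nora's neighbor: subject of the matrix clause; c-commands the pronoun but lies outside its binding domain — allowed.

Aisha, Ingrid, Nora's neighbor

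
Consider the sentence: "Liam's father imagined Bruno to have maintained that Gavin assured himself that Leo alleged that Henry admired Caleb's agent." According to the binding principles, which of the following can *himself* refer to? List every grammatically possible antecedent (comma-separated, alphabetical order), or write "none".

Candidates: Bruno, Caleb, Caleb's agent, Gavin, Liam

*himself* is a reflexive; Principle A requires it to be bound within its binding domain — the clause headed by 'assured'.
— Bruno: subject of the clause headed by 'maintained'; c-commands the reflexive but lies outside its binding domain — cannot bind it (Principle A).
— Caleb: possessor inside the object DP of the clause headed by 'admired'; does not c-command the reflexive — cannot bind it (Principle A).
— Caleb's agent: object of the clause headed by 'admired'; does not c-command the reflexive — cannot bind it (Principle A).
— Gavin: subject of the clause headed by 'assured'; c-commands the reflexive within its binding domain — allowed (Principle A).
— Liam: possessor inside the subject DP of the matrix clause; does not c-command the reflexive — cannot bind it (Principle A).

Gavin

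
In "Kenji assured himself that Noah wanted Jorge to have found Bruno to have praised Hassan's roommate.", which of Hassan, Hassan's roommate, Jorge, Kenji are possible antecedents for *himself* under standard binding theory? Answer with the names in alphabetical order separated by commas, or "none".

Kenji

*himself* is a reflexive; Principle A requires it to be bound within its binding domain — the matrix clause.
— Hassan: possessor inside the object DP of the clause headed by 'praised'; does not c-command the reflexive — cannot bind it (Principle A).
— Hassan's roommate: object of the clause headed by 'praised'; does not c-command the reflexive — cannot bind it (Principle A).
— Jorge: subject of the clause headed by 'found'; does not c-command the reflexive — cannot bind it (Principle A).
— Kenji: subject of the matrix clause; c-commands the reflexive within its binding domain — allowed (Principle A).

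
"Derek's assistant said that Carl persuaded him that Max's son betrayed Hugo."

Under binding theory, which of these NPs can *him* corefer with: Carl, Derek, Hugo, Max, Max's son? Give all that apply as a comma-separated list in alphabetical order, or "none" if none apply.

*him* is a pronoun; Principle B requires it to be free in its binding domain — the clause headed by 'persuaded'.
— Carl: subject of the clause headed by 'persuaded'; c-commands the pronoun within its binding domain — blocked (Principle B).
— Derek: possessor inside the subject DP of the matrix clause; does not c-command the pronoun — Principle B does not apply; allowed.
— Hugo: object of the clause headed by 'betrayed'; is c-commanded by the pronoun; coreference would bind this R-expression — blocked (Principle C).
— Max: possessor inside the subject DP of the clause headed by 'betrayed'; is c-commanded by the pronoun; coreference would bind this R-expression — blocked (Principle C).
— Max's son: subject of the clause headed by 'betrayed'; is c-commanded by the pronoun; coreference would bind this R-expression — blocked (Principle C).

Derek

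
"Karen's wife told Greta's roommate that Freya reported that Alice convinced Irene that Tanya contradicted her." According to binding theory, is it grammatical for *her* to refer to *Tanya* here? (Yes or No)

No

*Tanya* is an R-expression; Principle C requires it to be free (not bound by any c-commanding expression).
— her: object of the clause headed by 'contradicted'; the R-expression locally c-commands the pronoun — coreference blocked (Principle B on the pronoun).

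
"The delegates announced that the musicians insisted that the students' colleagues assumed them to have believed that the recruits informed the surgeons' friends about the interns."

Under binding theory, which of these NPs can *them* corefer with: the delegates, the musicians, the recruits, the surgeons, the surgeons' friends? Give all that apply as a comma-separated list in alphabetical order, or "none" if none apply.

the delegates, the musicians

*them* is a pronoun; Principle B requires it to be free in its binding domain — the clause headed by 'assumed'.
— the delegates: subject of the matrix clause; c-commands the pronoun but lies outside its binding domain — allowed.
— the musicians: subject of the clause headed by 'insisted'; c-commands the pronoun but lies outside its binding domain — allowed.
— the recruits: subject of the clause headed by 'informed'; is c-commanded by the pronoun; coreference would bind this R-expression — blocked (Principle C).
— the surgeons: possessor inside the object DP of the clause headed by 'informed'; is c-commanded by the pronoun; coreference would bind this R-expression — blocked (Principle C).
— the surgeons' friends: object of the clause headed by 'informed'; is c-commanded by the pronoun; coreference would bind this R-expression — blocked (Principle C).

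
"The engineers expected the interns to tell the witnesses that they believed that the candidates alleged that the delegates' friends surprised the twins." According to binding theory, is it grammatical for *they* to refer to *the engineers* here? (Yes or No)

*the engineers* is an R-expression; Principle C requires it to be free (not bound by any c-commanding expression).
— they: subject of the clause headed by 'believed'; the pronoun does not c-command the R-expression — coreference allowed.

Yes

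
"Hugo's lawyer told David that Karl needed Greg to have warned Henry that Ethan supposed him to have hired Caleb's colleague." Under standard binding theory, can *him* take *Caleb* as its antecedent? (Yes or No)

*him* is a pronoun; Principle B requires it to be free in its binding domain — the clause headed by 'supposed'.
— Caleb: possessor inside the object DP of the clause headed by 'hired'; is c-commanded by the pronoun; coreference would bind this R-expression — blocked (Principle C).

No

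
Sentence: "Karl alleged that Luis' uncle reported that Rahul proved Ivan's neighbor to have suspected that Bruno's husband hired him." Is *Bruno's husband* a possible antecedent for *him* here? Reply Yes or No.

No

*him* is a pronoun; Principle B requires it to be free in its binding domain — the clause headed by 'hired'.
— Bruno's husband: subject of the clause headed by 'hired'; c-commands the pronoun within its binding domain — blocked (Principle B).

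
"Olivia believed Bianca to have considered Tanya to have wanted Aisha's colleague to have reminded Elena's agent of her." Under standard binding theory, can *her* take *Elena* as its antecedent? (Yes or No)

Yes

*her* is a pronoun; Principle B requires it to be free in its binding domain — the clause headed by 'reminded'.
— Elena: possessor inside the object DP of the clause headed by 'reminded'; does not c-command the pronoun — Principle B does not apply; allowed.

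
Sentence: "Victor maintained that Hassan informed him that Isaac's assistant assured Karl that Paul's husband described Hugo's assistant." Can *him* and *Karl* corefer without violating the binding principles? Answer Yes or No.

*Karl* is an R-expression; Principle C requires it to be free (not bound by any c-commanding expression).
— him: object of the clause headed by 'informed'; the pronoun c-commands the R-expression — coreference blocked (Principle C).

No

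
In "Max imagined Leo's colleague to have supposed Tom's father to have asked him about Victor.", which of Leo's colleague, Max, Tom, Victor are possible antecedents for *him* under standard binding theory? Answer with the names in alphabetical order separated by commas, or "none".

*him* is a pronoun; Principle B requires it to be free in its binding domain — the clause headed by 'asked'.
— Leo's colleague: subject of the clause headed by 'supposed'; c-commands the pronoun but lies outside its binding domain — allowed.
— Max: subject of the matrix clause; c-commands the pronoun but lies outside its binding domain — allowed.
— Tom: possessor inside the subject DP of the clause headed by 'asked'; does not c-command the pronoun — Principle B does not apply; allowed.
— Victor: second object of the clause headed by 'asked'; is c-commanded by the pronoun; coreference would bind this R-expression — blocked (Principle C).

Leo's colleague, Max, Tom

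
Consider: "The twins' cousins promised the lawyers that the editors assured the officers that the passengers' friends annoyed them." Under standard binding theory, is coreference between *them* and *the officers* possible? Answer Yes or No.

*the officers* is an R-expression; Principle C requires it to be free (not bound by any c-commanding expression).
— them: object of the clause headed by 'annoyed'; the pronoun does not c-command the R-expression — coreference allowed.

Yes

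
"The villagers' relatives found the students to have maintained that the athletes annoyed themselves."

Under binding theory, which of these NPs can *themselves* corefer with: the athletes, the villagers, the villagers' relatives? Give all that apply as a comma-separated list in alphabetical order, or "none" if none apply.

the athletes

*themselves* is a reflexive; Principle A requires it to be bound within its binding domain — the clause headed by 'annoyed'.
— the athletes: subject of the clause headed by 'annoyed'; c-commands the reflexive within its binding domain — allowed (Principle A).
— the villagers: possessor inside the subject DP of the matrix clause; does not c-command the reflexive — cannot bind it (Principle A).
— the villagers' relatives: subject of the matrix clause; c-commands the reflexive but lies outside its binding domain — cannot bind it (Principle A).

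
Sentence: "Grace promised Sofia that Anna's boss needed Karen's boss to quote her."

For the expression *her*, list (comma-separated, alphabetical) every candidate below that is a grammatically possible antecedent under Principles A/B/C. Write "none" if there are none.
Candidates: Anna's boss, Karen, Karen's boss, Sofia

*her* is a pronoun; Principle B requires it to be free in its binding domain — the clause headed by 'quote'.
— Anna's boss: subject of the clause headed by 'needed'; c-commands the pronoun but lies outside its binding domain — allowed.
— Karen: possessor inside the subject DP of the clause headed by 'quote'; does not c-command the pronoun — Principle B does not apply; allowed.
— Karen's boss: subject of the clause headed by 'quote'; c-commands the pronoun within its binding domain — blocked (Principle B).
— Sofia: object of the matrix clause; c-commands the pronoun but lies outside its binding domain — allowed.

Anna's boss, Karen, Sofia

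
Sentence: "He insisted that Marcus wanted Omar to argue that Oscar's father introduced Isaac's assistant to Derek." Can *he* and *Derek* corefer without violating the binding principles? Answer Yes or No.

*Derek* is an R-expression; Principle C requires it to be free (not bound by any c-commanding expression).
— he: subject of the matrix clause; the pronoun c-commands the R-expression — coreference blocked (Principle C).

No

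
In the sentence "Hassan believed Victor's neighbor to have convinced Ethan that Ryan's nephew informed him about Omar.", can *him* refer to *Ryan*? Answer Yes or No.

*him* is a pronoun; Principle B requires it to be free in its binding domain — the clause headed by 'informed'.
— Ryan: possessor inside the subject DP of the clause headed by 'informed'; does not c-command the pronoun — Principle B does not apply; allowed.

Yes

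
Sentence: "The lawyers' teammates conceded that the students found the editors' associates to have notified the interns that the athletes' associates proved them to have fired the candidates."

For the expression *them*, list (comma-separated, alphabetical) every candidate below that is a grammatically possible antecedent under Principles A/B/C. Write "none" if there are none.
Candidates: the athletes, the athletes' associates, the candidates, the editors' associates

the athletes, the editors' associates

*them* is a pronoun; Principle B requires it to be free in its binding domain — the clause headed by 'proved'.
— the athletes: possessor inside the subject DP of the clause headed by 'proved'; does not c-command the pronoun — Principle B does not apply; allowed.
— the athletes' associates: subject of the clause headed by 'proved'; c-commands the pronoun within its binding domain — blocked (Principle B).
— the candidates: object of the clause headed by 'fired'; is c-commanded by the pronoun; coreference would bind this R-expression — blocked (Principle C).
— the editors' associates: subject of the clause headed by 'notified'; c-commands the pronoun but lies outside its binding domain — allowed.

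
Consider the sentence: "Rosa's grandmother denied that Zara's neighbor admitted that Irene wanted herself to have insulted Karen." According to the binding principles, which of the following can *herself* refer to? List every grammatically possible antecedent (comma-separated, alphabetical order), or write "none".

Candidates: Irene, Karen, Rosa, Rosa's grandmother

Irene

*herself* is a reflexive; Principle A requires it to be bound within its binding domain — the clause headed by 'wanted'.
— Irene: subject of the clause headed by 'wanted'; c-commands the reflexive within its binding domain — allowed (Principle A).
— Karen: object of the clause headed by 'insulted'; does not c-command the reflexive — cannot bind it (Principle A).
— Rosa: possessor inside the subject DP of the matrix clause; does not c-command the reflexive — cannot bind it (Principle A).
— Rosa's grandmother: subject of the matrix clause; c-commands the reflexive but lies outside its binding domain — cannot bind it (Principle A).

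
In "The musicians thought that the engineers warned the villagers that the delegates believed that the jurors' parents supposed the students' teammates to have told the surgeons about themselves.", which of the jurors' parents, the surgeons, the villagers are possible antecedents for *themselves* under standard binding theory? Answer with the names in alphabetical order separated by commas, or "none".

the surgeons

*themselves* is a reflexive; Principle A requires it to be bound within its binding domain — the clause headed by 'told'.
— the jurors' parents: subject of the clause headed by 'supposed'; c-commands the reflexive but lies outside its binding domain — cannot bind it (Principle A).
— the surgeons: object of the clause headed by 'told'; c-commands the reflexive within its binding domain — allowed (Principle A).
— the villagers: object of the clause headed by 'warned'; c-commands the reflexive but lies outside its binding domain — cannot bind it (Principle A).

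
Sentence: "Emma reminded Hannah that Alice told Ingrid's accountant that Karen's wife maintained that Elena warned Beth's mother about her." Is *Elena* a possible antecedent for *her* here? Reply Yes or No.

*her* is a pronoun; Principle B requires it to be free in its binding domain — the clause headed by 'warned'.
— Elena: subject of the clause headed by 'warned'; c-commands the pronoun within its binding domain — blocked (Principle B).

No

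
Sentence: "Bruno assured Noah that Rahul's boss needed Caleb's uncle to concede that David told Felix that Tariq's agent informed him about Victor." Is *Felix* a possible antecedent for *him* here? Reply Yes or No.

Yes

*him* is a pronoun; Principle B requires it to be free in its binding domain — the clause headed by 'informed'.
— Felix: object of the clause headed by 'told'; c-commands the pronoun but lies outside its binding domain — allowed.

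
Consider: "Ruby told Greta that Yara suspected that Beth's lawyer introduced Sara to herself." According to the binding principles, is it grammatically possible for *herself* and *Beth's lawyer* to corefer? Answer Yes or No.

*herself* is a reflexive; Principle A requires it to be bound within its binding domain — the clause headed by 'introduced'.
— Beth's lawyer: subject of the clause headed by 'introduced'; c-commands the reflexive within its binding domain — allowed (Principle A).

Yes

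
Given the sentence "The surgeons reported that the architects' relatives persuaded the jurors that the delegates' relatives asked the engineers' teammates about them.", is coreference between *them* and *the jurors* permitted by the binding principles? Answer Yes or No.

*them* is a pronoun; Principle B requires it to be free in its binding domain — the clause headed by 'asked'.
— the jurors: object of the clause headed by 'persuaded'; c-commands the pronoun but lies outside its binding domain — allowed.

Yes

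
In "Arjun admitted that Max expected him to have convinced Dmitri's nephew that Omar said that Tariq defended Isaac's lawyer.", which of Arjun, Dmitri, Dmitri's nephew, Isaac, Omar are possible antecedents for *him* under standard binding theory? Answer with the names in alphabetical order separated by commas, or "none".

Arjun

*him* is a pronoun; Principle B requires it to be free in its binding domain — the clause headed by 'expected'.
— Arjun: subject of the matrix clause; c-commands the pronoun but lies outside its binding domain — allowed.
— Dmitri: possessor inside the object DP of the clause headed by 'convinced'; is c-commanded by the pronoun; coreference would bind this R-expression — blocked (Principle C).
— Dmitri's nephew: object of the clause headed by 'convinced'; is c-commanded by the pronoun; coreference would bind this R-expression — blocked (Principle C).
— Isaac: possessor inside the object DP of the clause headed by 'defended'; is c-commanded by the pronoun; coreference would bind this R-expression — blocked (Principle C).
— Omar: subject of the clause headed by 'said'; is c-commanded by the pronoun; coreference would bind this R-expression — blocked (Principle C).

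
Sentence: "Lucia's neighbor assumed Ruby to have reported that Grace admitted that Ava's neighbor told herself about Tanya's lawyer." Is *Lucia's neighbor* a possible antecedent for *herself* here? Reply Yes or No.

No

*herself* is a reflexive; Principle A requires it to be bound within its binding domain — the clause headed by 'told'.
— Lucia's neighbor: subject of the matrix clause; c-commands the reflexive but lies outside its binding domain — cannot bind it (Principle A).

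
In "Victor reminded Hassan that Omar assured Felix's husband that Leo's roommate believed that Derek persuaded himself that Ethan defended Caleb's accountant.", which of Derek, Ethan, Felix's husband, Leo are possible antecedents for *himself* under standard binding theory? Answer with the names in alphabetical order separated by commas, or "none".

Derek

*himself* is a reflexive; Principle A requires it to be bound within its binding domain — the clause headed by 'persuaded'.
— Derek: subject of the clause headed by 'persuaded'; c-commands the reflexive within its binding domain — allowed (Principle A).
— Ethan: subject of the clause headed by 'defended'; does not c-command the reflexive — cannot bind it (Principle A).
— Felix's husband: object of the clause headed by 'assured'; c-commands the reflexive but lies outside its binding domain — cannot bind it (Principle A).
— Leo: possessor inside the subject DP of the clause headed by 'believed'; does not c-command the reflexive — cannot bind it (Principle A).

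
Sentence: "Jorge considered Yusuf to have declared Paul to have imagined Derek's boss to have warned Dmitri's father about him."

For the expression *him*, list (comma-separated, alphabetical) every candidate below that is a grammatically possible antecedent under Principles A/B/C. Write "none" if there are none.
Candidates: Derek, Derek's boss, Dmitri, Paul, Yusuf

*him* is a pronoun; Principle B requires it to be free in its binding domain — the clause headed by 'warned'.
— Derek: possessor inside the subject DP of the clause headed by 'warned'; does not c-command the pronoun — Principle B does not apply; allowed.
— Derek's boss: subject of the clause headed by 'warned'; c-commands the pronoun within its binding domain — blocked (Principle B).
— Dmitri: possessor inside the object DP of the clause headed by 'warned'; does not c-command the pronoun — Principle B does not apply; allowed.
— Paul: subject of the clause headed by 'imagined'; c-commands the pronoun but lies outside its binding domain — allowed.
— Yusuf: subject of the clause headed by 'declared'; c-commands the pronoun but lies outside its binding domain — allowed.

Derek, Dmitri, Paul, Yusuf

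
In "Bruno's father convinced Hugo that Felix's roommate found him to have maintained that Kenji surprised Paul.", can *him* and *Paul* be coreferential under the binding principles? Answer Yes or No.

*Paul* is an R-expression; Principle C requires it to be free (not bound by any c-commanding expression).
— him: subject of the clause headed by 'maintained'; the pronoun c-commands the R-expression — coreference blocked (Principle C).

No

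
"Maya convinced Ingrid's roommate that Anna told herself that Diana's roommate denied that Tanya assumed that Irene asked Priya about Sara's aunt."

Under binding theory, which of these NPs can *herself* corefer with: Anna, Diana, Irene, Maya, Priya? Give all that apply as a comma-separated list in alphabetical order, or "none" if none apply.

*herself* is a reflexive; Principle A requires it to be bound within its binding domain — the clause headed by 'told'.
— Anna: subject of the clause headed by 'told'; c-commands the reflexive within its binding domain — allowed (Principle A).
— Diana: possessor inside the subject DP of the clause headed by 'denied'; does not c-command the reflexive — cannot bind it (Principle A).
— Irene: subject of the clause headed by 'asked'; does not c-command the reflexive — cannot bind it (Principle A).
— Maya: subject of the matrix clause; c-commands the reflexive but lies outside its binding domain — cannot bind it (Principle A).
— Priya: object of the clause headed by 'asked'; does not c-command the reflexive — cannot bind it (Principle A).

Anna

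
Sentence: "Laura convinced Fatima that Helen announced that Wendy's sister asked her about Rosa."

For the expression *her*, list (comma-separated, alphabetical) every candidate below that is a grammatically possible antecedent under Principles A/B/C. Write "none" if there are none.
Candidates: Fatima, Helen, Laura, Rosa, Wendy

Fatima, Helen, Laura, Wendy

*her* is a pronoun; Principle B requires it to be free in its binding domain — the clause headed by 'asked'.
— Fatima: object of the matrix clause; c-commands the pronoun but lies outside its binding domain — allowed.
— Helen: subject of the clause headed by 'announced'; c-commands the pronoun but lies outside its binding domain — allowed.
— Laura: subject of the matrix clause; c-commands the pronoun but lies outside its binding domain — allowed.
— Rosa: second object of the clause headed by 'asked'; is c-commanded by the pronoun; coreference would bind this R-expression — blocked (Principle C).
— Wendy: possessor inside the subject DP of the clause headed by 'asked'; does not c-command the pronoun — Principle B does not apply; allowed.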